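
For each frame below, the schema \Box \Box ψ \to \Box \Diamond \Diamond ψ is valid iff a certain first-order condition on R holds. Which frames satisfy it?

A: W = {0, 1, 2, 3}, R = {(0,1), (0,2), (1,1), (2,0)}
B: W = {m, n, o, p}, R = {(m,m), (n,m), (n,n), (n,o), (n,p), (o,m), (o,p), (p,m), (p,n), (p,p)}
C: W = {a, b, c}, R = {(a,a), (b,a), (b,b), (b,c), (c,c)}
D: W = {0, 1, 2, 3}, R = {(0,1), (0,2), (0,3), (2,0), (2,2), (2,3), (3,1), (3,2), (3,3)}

Frame correspondent (Sahlqvist): \forall x \forall z (xRz \to \exists w (x R^2 w \wedge z R^2 w)) — i.e. a generalized confluence (Geach) condition.
A: condition met.
B: condition met.
C: condition met.
D: fails — 0R1 but no w with 0R²w and 1R²w.
Valid on: A, B, C.

A, B, C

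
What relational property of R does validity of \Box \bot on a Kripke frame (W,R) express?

□⊥ is valid iff no world has any successor (otherwise □⊥ fails at any world with one).
Conversely, on a frame with emptiness of R the schema holds at every world under every valuation.
So the correspondent is emptiness of R.

emptiness of R: \forall x \forall y \neg Rxy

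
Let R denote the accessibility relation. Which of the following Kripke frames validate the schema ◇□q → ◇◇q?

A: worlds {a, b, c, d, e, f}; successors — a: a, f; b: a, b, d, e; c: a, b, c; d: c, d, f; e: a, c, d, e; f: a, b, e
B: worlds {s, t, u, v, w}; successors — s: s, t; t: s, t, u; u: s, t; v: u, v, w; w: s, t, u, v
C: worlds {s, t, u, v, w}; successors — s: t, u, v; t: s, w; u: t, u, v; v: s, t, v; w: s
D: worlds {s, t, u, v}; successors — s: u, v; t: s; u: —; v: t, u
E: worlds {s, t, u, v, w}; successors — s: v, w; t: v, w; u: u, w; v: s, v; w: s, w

This is the axiom for a generalized confluence (Geach) condition; its first-order frame correspondent is ∀x ∀y (xRy → ∃w (yRw ∧ xR²w)).
A: condition met.
B: condition met.
C: condition met.
D: fails — sRu but no w with uRw and sR²w.
E: condition met.
Valid on: A, B, C, E.

A, B, C, E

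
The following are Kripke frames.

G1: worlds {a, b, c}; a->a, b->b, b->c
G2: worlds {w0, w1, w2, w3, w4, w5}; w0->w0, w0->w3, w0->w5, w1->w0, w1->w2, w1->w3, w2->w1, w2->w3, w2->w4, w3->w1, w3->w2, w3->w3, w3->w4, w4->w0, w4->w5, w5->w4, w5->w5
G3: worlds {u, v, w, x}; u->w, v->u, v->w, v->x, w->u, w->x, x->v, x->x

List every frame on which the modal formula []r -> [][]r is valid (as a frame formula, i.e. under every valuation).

The schema corresponds to transitivity: forall x forall y forall z (Rxy & Ryz -> Rxz).
G1: holds.
G2: fails — Rw1w2 and Rw2w4 but not Rw1w4.
G3: fails — Ruw and Rwu but not Ruu.
Valid on: G1.

G1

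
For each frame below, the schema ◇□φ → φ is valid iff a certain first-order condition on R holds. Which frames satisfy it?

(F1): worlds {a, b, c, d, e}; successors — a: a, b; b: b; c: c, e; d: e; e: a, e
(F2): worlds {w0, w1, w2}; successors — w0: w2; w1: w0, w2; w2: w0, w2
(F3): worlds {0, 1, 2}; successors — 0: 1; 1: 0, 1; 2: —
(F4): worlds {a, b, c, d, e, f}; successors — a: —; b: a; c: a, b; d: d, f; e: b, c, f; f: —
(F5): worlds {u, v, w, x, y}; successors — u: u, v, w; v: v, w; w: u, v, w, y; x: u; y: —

This is the axiom for symmetry; its first-order frame correspondent is ∀x ∀y (Rxy → Ryx).
(F1): fails — Rea but not Rae.
(F2): fails — Rw1w2 but not Rw2w1.
(F3): ✓.
(F4): fails — Reb but not Rbe.
(F5): fails — Ruv but not Rvu.

(F3)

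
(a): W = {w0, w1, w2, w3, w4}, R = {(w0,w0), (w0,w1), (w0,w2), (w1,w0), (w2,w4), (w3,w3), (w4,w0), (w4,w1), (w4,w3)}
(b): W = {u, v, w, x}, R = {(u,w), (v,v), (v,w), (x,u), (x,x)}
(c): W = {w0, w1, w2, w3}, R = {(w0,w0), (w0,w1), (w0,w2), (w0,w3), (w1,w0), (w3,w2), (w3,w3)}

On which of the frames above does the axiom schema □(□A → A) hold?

This is the axiom for shift-reflexivity; its first-order frame correspondent is ∀x ∀y (Rxy → Ryy).
(a): fails — Rw2w4 but not Rw4w4.
(b): fails — Ruw but not Rww.
(c): fails — Rw3w2 but not Rw2w2.

none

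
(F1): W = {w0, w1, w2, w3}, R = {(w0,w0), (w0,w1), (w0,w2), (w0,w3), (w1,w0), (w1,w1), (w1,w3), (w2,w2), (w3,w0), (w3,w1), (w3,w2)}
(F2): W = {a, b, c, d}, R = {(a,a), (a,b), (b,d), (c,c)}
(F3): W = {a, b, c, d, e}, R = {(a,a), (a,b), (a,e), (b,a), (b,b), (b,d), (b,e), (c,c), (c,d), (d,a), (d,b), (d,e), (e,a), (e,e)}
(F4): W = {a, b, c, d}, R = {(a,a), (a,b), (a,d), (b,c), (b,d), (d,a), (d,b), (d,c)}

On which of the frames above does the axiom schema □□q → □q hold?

This is the axiom for density; its first-order frame correspondent is ∀x ∀y (Rxy → ∃z (Rxz ∧ Rzy)).
(F1): ✓.
(F2): fails — Rbd but no z with Rbz and Rzd.
(F3): ✓.
(F4): fails — Rbd but no z with Rbz and Rzd.

(F1), (F3)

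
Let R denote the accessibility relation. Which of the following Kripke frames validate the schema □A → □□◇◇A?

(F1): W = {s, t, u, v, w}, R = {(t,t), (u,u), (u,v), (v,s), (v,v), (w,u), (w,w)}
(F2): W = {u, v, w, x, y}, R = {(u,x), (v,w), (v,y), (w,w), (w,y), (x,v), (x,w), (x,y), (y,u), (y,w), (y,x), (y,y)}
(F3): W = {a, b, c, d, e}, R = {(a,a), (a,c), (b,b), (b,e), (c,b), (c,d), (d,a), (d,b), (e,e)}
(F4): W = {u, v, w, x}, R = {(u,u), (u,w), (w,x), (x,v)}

(F2)

This is the axiom for a generalized confluence (Geach) condition; its first-order frame correspondent is ∀x ∀z (xR²z → ∃w (xRw ∧ zR²w)).
(F1): fails — uR²s but no w* with uRw* and sR²w*.
(F2): holds.
(F3): fails — aR²b but no w with aRw and bR²w.
(F4): fails — uR²w but no t with uRt and wR²t.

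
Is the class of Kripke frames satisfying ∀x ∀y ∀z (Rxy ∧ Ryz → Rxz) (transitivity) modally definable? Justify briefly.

Yes: it is transitivity, defined by the 4 schema □r → □□r.
Suppose □r→□□r is valid. Take Rxy, Ryz and set V(r)={w : Rxw}. Then □r at x, so □□r at x, so □r at y, so r at z, i.e. Rxz.

Definable; □r → □□r defines it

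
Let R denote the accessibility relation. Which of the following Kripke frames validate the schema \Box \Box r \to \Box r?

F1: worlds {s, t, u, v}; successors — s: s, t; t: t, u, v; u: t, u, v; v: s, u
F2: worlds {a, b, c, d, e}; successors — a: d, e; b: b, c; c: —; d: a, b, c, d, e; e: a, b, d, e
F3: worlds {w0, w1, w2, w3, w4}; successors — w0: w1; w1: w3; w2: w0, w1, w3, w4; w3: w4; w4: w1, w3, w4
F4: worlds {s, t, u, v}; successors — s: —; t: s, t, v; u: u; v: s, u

The schema corresponds to density: \forall x \forall y (Rxy \to \exists z (Rxz \wedge Rzy)).
F1: satisfies the condition.
F2: satisfies the condition.
F3: fails — Rw1w3 but no z with Rw1z and Rzw3.
F4: fails — Rvs but no z with Rvz and Rzs.

F1, F2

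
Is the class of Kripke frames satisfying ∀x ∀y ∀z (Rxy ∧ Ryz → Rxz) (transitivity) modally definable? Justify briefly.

Yes, by □q → □□q

The condition is transitivity. A defining modal formula is □q → □□q.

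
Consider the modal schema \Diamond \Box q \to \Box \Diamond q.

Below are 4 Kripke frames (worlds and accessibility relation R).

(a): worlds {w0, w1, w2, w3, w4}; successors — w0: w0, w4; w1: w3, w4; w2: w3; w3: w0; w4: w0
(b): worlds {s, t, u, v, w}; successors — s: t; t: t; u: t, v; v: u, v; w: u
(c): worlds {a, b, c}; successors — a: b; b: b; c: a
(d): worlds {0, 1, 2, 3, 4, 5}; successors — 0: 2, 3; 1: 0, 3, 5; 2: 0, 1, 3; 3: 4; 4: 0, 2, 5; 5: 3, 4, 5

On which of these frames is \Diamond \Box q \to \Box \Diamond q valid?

Frame correspondent (Sahlqvist): \forall x \forall y \forall z (Rxy \wedge Rxz \to \exists w (Ryw \wedge Rzw)) — i.e. convergence.
(a): condition met.
(b): fails — Ruv and Rut but v and t have no common successor.
(c): condition met.
(d): fails — R02 and R03 but 2 and 3 have no common successor.

(a), (c)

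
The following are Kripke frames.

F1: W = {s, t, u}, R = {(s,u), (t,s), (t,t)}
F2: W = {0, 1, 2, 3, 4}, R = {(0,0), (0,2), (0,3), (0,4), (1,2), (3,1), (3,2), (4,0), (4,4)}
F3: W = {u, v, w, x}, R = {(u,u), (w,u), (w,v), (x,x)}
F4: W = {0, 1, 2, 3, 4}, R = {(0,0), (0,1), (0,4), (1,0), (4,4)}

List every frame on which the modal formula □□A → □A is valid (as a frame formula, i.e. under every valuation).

The schema corresponds to density: ∀x ∀y (Rxy → ∃z (Rxz ∧ Rzy)).
F1: fails — Rsu but no z with Rsz and Rzu.
F2: fails — R12 but no z with R1z and Rz2.
F3: fails — Rwv but no z with Rwz and Rzv.
F4: condition met.

F4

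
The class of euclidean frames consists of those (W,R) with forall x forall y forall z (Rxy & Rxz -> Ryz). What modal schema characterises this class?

◇r → □◇r

The condition is the Euclidean property. The 5 schema ◇r → □◇r defines it.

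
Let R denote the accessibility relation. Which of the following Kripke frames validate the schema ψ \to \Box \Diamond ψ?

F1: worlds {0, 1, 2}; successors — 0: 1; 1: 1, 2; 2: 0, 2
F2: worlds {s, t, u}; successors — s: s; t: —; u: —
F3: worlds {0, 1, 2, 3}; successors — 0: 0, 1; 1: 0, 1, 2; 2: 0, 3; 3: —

Frame correspondent (Sahlqvist): \forall x \forall y (Rxy \to Ryx) — i.e. symmetry.
F1: fails — R12 but not R21.
F2: satisfies the condition.
F3: fails — R12 but not R21.

F2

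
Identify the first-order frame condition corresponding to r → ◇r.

This schema is equivalent to the T axiom □r → r.
Its frame correspondent is reflexivity — ∀x Rxx.

Reflexivity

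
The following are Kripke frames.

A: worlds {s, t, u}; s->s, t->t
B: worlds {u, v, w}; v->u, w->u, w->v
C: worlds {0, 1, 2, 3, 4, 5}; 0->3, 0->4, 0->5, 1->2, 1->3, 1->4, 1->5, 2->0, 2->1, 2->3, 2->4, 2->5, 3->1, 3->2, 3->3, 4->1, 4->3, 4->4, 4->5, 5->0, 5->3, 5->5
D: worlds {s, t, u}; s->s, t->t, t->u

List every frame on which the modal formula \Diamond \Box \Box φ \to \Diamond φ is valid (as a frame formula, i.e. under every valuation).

This is the axiom for a generalized confluence (Geach) condition; its first-order frame correspondent is \forall x \forall y (xRy \to \exists w (y R^2 w \wedge xRw)).
A: satisfies the condition.
B: fails — vRu but no t with uR²t and vRt.
C: satisfies the condition.
D: fails — tRu but no w with uR²w and tRw.

A, C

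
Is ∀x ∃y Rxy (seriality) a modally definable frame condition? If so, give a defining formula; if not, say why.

This is a Sahlqvist condition; the D axiom □q → ◇q defines it.
Suppose □q→◇q is valid. At any x set V(q)=W. Then □q at x, so ◇q at x, so x has a successor.

Definable; □q → ◇q defines it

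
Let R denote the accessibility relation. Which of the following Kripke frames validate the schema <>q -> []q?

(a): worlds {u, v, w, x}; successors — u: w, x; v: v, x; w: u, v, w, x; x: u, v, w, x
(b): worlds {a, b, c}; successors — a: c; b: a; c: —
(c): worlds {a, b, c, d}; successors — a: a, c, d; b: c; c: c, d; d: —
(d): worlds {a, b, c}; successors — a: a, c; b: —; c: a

(b)

The schema corresponds to partial functionality: forall x forall y forall z (Rxy & Rxz -> y = z).
(a): fails — u sees both w and x.
(b): holds.
(c): fails — a sees both a and c.
(d): fails — a sees both a and c.
Valid on: (b).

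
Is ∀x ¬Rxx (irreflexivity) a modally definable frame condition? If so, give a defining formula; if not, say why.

Not modally definable

If a class were modally definable it would be closed under surjective bounded morphisms (Goldblatt–Thomason).
The 2-cycle (worlds 0,1 with 0→1→0) is irreflexive, and the map sending every world to a single reflexive point • is a surjective bounded morphism (forth: every edge maps to (•,•); back: every world has a successor). So any modal formula valid on the 2-cycle is also valid on the reflexive point, which is not irreflexive.
So no modal formula (or set of formulas) defines exactly the irreflexive frames.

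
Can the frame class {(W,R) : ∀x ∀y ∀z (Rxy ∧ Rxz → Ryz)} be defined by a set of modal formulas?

Yes: it is the Euclidean property, defined by the 5 schema ◇p → □◇p.
Suppose ◇p→□◇p is valid. Take Rxy, Rxz and set V(p)={y}. Then ◇p at x, so □◇p at x, so ◇p at z, so some w with Rzw has p; w=y, i.e. Rzy. By symmetry of the argument, Ryz.

Yes — defined by ◇p → □◇p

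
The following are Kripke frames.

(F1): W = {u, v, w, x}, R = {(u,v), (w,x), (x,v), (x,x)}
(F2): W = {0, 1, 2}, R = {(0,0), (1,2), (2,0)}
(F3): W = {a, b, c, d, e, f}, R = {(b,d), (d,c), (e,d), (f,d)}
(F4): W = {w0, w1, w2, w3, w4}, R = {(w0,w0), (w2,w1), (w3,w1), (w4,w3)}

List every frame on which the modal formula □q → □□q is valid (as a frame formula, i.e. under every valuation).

none

The schema corresponds to transitivity: ∀x ∀y ∀z (Rxy ∧ Ryz → Rxz).
(F1): fails — Rwx and Rxv but not Rwv.
(F2): fails — R12 and R20 but not R10.
(F3): fails — Rfd and Rdc but not Rfc.
(F4): fails — Rw4w3 and Rw3w1 but not Rw4w1.
Valid on no frame.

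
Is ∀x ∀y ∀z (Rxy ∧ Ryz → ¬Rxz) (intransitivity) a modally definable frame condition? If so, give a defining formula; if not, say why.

No

Modal frame validity is preserved under surjective bounded morphisms.
The 7-cycle (worlds 0,1,2,3,4,5,6 with 0→1→2→3→4→5→6→0) is intransitive. Mapping every world to a single reflexive point • is a surjective bounded morphism; the reflexive point is not intransitive (R••∧R•• but R••).
So no modal formula (or set of formulas) defines exactly the intransitive frames.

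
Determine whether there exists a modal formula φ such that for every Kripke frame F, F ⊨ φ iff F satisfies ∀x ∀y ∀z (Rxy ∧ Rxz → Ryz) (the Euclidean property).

This is a Sahlqvist condition; the 5 axiom ◇r → □◇r defines it.
Suppose ◇r→□◇r is valid. Take Rxy, Rxz and set V(r)={y}. Then ◇r at x, so □◇r at x, so ◇r at z, so some w with Rzw has r; w=y, i.e. Rzy. By symmetry of the argument, Ryz.

Yes — defined by ◇r → □◇r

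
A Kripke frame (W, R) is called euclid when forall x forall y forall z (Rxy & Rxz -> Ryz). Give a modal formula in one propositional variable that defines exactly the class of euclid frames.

◇s → □◇s

This is the Euclidean property; the standard corresponding axiom is 5: ◇s → □◇s.
Suppose ◇s→□◇s is valid. Take Rxy, Rxz and set V(s)={y}. Then ◇s at x, so □◇s at x, so ◇s at z, so some w with Rzw has s; w=y, i.e. Rzy. By symmetry of the argument, Ryz.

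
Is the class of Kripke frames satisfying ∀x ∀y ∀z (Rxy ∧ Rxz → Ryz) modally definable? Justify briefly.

Yes: it is the Euclidean property, defined by the 5 schema ◇p → □◇p.
Suppose ◇p→□◇p is valid. Take Rxy, Rxz and set V(p)={y}. Then ◇p at x, so □◇p at x, so ◇p at z, so some w with Rzw has p; w=y, i.e. Rzy. By symmetry of the argument, Ryz.

Yes — defined by ◇p → □◇p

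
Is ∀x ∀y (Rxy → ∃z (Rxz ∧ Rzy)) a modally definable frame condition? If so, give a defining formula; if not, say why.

This is a Sahlqvist condition; the C4 axiom □□q → □q defines it.
Suppose □□q→□q is valid. Take Rxy and set V(q)={w : xR²w}. Then □□q at x, so □q at x, so q at y, i.e. ∃z(Rxz∧Rzy).

Yes — defined by □□q → □q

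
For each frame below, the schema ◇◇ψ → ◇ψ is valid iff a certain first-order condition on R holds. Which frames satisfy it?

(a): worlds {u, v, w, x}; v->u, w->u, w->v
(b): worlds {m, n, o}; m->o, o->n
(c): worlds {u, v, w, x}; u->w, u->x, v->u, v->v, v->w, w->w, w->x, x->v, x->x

The schema corresponds to transitivity: ∀x ∀y ∀z (Rxy ∧ Ryz → Rxz).
(a): condition met.
(b): fails — Rmo and Ron but not Rmn.
(c): fails — Rwx and Rxv but not Rwv.

(a)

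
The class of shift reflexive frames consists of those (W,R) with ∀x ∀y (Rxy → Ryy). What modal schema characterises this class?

A defining formula is □(□ψ → ψ) (the T□ axiom).
Suppose □(□ψ→ψ) is valid. Take Rxy and set V(ψ)={w : Ryw}. Then at y, □ψ holds; since □(□ψ→ψ) at x, □ψ→ψ at y, so ψ at y, i.e. Ryy.

□(□ψ → ψ)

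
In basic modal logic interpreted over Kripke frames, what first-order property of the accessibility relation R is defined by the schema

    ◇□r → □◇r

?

This schema is the .2 axiom.
It corresponds to convergence: ∀x ∀y ∀z (Rxy ∧ Rxz → ∃w (Ryw ∧ Rzw)).

convergence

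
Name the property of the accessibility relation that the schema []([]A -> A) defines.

This schema is the T□ axiom.
It corresponds to shift-reflexivity: forall x forall y (Rxy -> Ryy).

shift-reflexivity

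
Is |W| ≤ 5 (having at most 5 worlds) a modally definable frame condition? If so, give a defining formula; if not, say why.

If a class were modally definable it would be closed under disjoint unions (Goldblatt–Thomason).
Any modal formula valid on each of 6 disjoint one-world frames is valid on their disjoint union (validity is preserved under disjoint unions). Each one-world frame has |W|=1≤5, but the union has |W|=6.
Hence having at most 5 worlds is not modally definable.

No — not modally definable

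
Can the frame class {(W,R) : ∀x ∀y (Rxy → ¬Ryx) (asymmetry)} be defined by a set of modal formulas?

Not modally definable

Modal frame validity is preserved under surjective bounded morphisms.
The 5-cycle (worlds w0,w1,w2,w3,w4 with w0→w1→w2→w3→w4→w0) is asymmetric. Mapping every world to a single reflexive point • is a surjective bounded morphism, and the reflexive point is not asymmetric (R•• but asymmetry requires ¬R••).
So the class is not modally definable.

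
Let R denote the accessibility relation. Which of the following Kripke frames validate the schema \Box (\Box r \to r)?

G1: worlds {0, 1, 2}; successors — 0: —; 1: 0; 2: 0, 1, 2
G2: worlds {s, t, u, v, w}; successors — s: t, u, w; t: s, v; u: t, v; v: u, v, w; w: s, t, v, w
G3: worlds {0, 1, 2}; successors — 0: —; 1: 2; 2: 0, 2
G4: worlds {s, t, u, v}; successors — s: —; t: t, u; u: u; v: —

G4

This is the axiom for shift-reflexivity; its first-order frame correspondent is \forall x \forall y (Rxy \to Ryy).
G1: fails — R10 but not R00.
G2: fails — Rwt but not Rtt.
G3: fails — R20 but not R00.
G4: condition met.
Valid on: G4.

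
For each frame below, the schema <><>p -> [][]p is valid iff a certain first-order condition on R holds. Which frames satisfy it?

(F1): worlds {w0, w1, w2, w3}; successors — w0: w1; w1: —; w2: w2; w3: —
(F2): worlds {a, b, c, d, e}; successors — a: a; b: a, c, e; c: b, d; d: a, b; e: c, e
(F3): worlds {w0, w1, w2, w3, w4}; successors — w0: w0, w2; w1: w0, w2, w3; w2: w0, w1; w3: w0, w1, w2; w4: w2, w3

(F1)

The schema corresponds to a generalized confluence (Geach) condition: forall x forall y forall z ((x R^2 y & x R^2 z) -> exists w (y = w & z = w)).
(F1): satisfies the condition.
(F2): fails — bR²a, bR²b but a ≠ b.
(F3): fails — w0R²w0, w0R²w1 but w0 ≠ w1.
Valid on: (F1).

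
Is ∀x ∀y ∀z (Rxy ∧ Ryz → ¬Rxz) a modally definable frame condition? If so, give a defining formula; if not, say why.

Not definable by any modal formula

Modal frame validity is preserved under surjective bounded morphisms.
The 3-cycle (worlds 0,1,2 with 0→1→2→0) is intransitive. Mapping every world to a single reflexive point • is a surjective bounded morphism; the reflexive point is not intransitive (R••∧R•• but R••).
Hence intransitivity is not modally definable.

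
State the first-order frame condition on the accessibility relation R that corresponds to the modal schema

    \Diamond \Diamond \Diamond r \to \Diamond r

\forall x \forall y (x R^3 y \to \exists w (y = w \wedge xRw))

This is a Sahlqvist (Geach-type) schema ◇^3□^0r → □^0◇^1r.
Minimal-valuation argument: fix x; take any y with xR^3y and any z with xR^0z. Set V(r) to the set of worlds R-reachable from y in exactly 0 steps. Then □^0r holds at y, so the antecedent holds at x; validity forces ◇^1r at z, giving a w with zR^1w and yR^0w.
First-order correspondent: \forall x \forall y (x R^3 y \to \exists w (y = w \wedge xRw)).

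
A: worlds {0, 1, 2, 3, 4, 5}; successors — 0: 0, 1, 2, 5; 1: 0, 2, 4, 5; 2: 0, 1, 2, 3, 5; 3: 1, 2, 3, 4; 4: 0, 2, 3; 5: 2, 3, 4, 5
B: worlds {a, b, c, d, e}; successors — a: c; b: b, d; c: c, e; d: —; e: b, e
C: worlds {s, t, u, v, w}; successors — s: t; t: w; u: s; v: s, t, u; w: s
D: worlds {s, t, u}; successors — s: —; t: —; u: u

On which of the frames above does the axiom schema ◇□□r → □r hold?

A, D

Frame correspondent (Sahlqvist): ∀x ∀y ∀z ((xRy ∧ xRz) → ∃w (yR²w ∧ z = w)) — i.e. a generalized confluence (Geach) condition.
A: satisfies the condition.
B: fails — bRd, bRb but no w with dR²w and b=w.
C: fails — sRt, sRt but no w* with tR²w* and t=w*.
D: satisfies the condition.
Valid on: A, D.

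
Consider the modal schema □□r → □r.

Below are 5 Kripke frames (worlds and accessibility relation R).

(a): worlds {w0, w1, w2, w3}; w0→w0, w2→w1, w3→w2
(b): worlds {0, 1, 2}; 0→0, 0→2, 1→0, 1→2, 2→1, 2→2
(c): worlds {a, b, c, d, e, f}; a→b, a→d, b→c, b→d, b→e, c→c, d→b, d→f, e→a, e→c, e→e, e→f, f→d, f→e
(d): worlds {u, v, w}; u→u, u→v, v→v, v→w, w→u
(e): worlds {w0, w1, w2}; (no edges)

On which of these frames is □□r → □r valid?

This is the axiom for density; its first-order frame correspondent is ∀x ∀y (Rxy → ∃z (Rxz ∧ Rzy)).
(a): fails — Rw3w2 but no z with Rw3z and Rzw2.
(b): ✓.
(c): fails — Rdf but no z with Rdz and Rzf.
(d): ✓.
(e): ✓.
Valid on: (b), (d), (e).

(b), (d), (e)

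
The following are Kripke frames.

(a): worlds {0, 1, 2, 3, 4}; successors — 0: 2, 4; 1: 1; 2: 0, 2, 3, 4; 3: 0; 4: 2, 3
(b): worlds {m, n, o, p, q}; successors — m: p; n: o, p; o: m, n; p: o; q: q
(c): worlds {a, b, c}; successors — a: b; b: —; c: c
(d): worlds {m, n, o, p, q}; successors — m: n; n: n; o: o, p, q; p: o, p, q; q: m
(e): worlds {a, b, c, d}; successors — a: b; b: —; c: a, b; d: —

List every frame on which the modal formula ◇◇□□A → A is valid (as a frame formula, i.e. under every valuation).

(c)

The schema corresponds to a generalized confluence (Geach) condition: ∀x ∀y (xR²y → ∃w (yR²w ∧ x = w)).
(a): fails — 0R²3 but no w with 3R²w and 0=w.
(b): fails — mR²o but no w with oR²w and m=w.
(c): ✓.
(d): fails — mR²n but no w with nR²w and m=w.
(e): fails — cR²b but no w with bR²w and c=w.
Valid on: (c).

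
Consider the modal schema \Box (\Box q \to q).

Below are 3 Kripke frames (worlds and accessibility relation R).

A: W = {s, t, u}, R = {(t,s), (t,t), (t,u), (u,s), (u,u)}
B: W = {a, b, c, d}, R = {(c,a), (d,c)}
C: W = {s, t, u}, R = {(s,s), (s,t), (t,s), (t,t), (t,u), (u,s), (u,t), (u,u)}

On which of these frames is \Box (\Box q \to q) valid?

C

Frame correspondent (Sahlqvist): \forall x \forall y (Rxy \to Ryy) — i.e. shift-reflexivity.
A: fails — Rus but not Rss.
B: fails — Rca but not Raa.
C: satisfies the condition.
Valid on: C.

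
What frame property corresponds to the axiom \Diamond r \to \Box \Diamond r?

The Euclidean property

Suppose ◇r→□◇r is valid. Take Rxy, Rxz and set V(r)={y}. Then ◇r at x, so □◇r at x, so ◇r at z, so some w with Rzw has r; w=y, i.e. Rzy. By symmetry of the argument, Ryz.
The converse is a direct semantic check.
Frame condition: \forall x \forall y \forall z (Rxy \wedge Rxz \to Ryz).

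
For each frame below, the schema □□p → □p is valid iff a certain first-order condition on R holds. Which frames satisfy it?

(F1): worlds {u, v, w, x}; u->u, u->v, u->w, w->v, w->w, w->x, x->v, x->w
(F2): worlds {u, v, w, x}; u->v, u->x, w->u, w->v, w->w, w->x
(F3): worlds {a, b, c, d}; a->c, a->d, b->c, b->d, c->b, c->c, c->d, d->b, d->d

(F1), (F3)

Frame correspondent (Sahlqvist): ∀x ∀y (Rxy → ∃z (Rxz ∧ Rzy)) — i.e. density.
(F1): holds.
(F2): fails — Ruv but no z with Ruz and Rzv.
(F3): holds.
Valid on: (F1), (F3).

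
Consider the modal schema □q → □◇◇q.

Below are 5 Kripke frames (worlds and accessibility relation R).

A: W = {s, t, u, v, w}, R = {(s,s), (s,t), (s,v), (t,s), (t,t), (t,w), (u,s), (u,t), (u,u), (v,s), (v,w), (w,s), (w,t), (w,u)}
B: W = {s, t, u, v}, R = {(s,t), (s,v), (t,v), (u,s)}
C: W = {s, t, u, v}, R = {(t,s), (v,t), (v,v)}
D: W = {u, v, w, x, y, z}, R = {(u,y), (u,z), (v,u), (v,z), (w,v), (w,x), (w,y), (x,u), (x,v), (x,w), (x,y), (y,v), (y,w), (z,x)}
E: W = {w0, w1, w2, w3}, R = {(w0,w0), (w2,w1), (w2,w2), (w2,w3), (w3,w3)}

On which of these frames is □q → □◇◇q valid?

A

Frame correspondent (Sahlqvist): ∀x ∀z (xRz → ∃w (xRw ∧ zR²w)) — i.e. a generalized confluence (Geach) condition.
A: ✓.
B: fails — sRt but no w with sRw and tR²w.
C: fails — tRs but no w with tRw and sR²w.
D: fails — vRu but no t with vRt and uR²t.
E: fails — w2Rw1 but no w with w2Rw and w1R²w.
Valid on: A.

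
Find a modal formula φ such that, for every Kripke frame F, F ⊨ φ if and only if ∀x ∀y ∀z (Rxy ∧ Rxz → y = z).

The condition is partial functionality. The CD schema ◇s → □s defines it.

◇s → □s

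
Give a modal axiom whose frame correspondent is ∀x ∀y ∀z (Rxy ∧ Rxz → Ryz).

◇ψ → □◇ψ

A defining formula is ◇ψ → □◇ψ (the 5 axiom).
Suppose ◇ψ→□◇ψ is valid. Take Rxy, Rxz and set V(ψ)={y}. Then ◇ψ at x, so □◇ψ at x, so ◇ψ at z, so some w with Rzw has ψ; w=y, i.e. Rzy. By symmetry of the argument, Ryz.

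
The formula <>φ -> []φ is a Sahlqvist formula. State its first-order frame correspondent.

Suppose ◇φ→□φ is valid. Take Rxy, Rxz and set V(φ)={y}. Then ◇φ at x, so □φ at x, so φ at z, i.e. z=y.

Partial functionality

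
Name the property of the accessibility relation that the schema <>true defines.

seriality

◇⊤ holds at w iff w has a successor, so frame-validity of ◇⊤ is exactly seriality. Equivalently via □p → ◇p:
Suppose □p→◇p is valid. At any x set V(p)=W. Then □p at x, so ◇p at x, so x has a successor.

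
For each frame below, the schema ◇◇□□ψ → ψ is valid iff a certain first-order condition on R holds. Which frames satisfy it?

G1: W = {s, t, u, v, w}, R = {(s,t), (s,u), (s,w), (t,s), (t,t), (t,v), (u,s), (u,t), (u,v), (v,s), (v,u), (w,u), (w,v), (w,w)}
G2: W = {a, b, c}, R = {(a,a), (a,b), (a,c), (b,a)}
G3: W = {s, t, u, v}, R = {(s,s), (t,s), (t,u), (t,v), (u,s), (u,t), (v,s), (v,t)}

G1

Frame correspondent (Sahlqvist): ∀x ∀y (xR²y → ∃w (yR²w ∧ x = w)) — i.e. a generalized confluence (Geach) condition.
G1: holds.
G2: fails — aR²c but no w with cR²w and a=w.
G3: fails — tR²s but no w with sR²w and t=w.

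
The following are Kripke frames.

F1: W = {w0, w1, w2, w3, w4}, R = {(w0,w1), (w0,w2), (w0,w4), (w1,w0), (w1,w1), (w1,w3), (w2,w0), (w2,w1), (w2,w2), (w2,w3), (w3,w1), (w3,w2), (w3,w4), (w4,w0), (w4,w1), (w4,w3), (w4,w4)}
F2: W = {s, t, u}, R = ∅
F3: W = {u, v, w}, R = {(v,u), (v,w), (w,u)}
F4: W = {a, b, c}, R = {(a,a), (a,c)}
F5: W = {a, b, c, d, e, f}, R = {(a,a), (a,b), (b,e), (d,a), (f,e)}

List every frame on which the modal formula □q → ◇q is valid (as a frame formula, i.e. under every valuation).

F1

Frame correspondent (Sahlqvist): ∀x ∃y Rxy — i.e. seriality.
F1: satisfies the condition.
F2: fails — world s has no successor.
F3: fails — world u has no successor.
F4: fails — world b has no successor.
F5: fails — world c has no successor.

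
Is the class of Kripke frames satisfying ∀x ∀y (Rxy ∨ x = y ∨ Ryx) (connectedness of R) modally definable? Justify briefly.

Not definable by any modal formula

If a class were modally definable it would be closed under disjoint unions (Goldblatt–Thomason).
Take 2 disjoint single-world reflexive frames: each is trivially connected, but their disjoint union has 2 worlds with no edge between distinct components, so it is not connected.
So no modal formula (or set of formulas) defines exactly the connected frames.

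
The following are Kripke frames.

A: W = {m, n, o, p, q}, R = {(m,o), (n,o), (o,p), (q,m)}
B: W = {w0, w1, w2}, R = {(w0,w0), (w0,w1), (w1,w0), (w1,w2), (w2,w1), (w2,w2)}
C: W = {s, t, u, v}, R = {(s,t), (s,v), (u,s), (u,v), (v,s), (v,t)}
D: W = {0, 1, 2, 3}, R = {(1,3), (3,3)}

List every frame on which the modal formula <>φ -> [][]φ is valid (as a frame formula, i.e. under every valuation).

D

This is the axiom for a generalized confluence (Geach) condition; its first-order frame correspondent is forall x forall y forall z ((xRy & x R^2 z) -> exists w (y = w & z = w)).
A: fails — mRo, mR²p but o ≠ p.
B: fails — w0Rw0, w0R²w1 but w0 ≠ w1.
C: fails — sRt, sR²s but t ≠ s.
D: satisfies the condition.
Valid on: D.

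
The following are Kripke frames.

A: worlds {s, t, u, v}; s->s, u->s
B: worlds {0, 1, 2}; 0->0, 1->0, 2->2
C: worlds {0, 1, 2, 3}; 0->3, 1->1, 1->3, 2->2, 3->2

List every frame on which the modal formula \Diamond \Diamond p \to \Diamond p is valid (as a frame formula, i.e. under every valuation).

A, B

Frame correspondent (Sahlqvist): \forall x \forall y \forall z (Rxy \wedge Ryz \to Rxz) — i.e. transitivity.
A: ✓.
B: ✓.
C: fails — R03 and R32 but not R02.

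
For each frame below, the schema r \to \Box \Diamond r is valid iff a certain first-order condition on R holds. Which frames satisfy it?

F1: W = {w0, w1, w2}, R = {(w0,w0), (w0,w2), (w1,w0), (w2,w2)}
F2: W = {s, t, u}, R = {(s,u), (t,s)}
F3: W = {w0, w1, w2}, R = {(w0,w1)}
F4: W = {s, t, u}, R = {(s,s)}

F4

This is the axiom for symmetry; its first-order frame correspondent is \forall x \forall y (Rxy \to Ryx).
F1: fails — Rw0w2 but not Rw2w0.
F2: fails — Rsu but not Rus.
F3: fails — Rw0w1 but not Rw1w0.
F4: holds.
Valid on: F4.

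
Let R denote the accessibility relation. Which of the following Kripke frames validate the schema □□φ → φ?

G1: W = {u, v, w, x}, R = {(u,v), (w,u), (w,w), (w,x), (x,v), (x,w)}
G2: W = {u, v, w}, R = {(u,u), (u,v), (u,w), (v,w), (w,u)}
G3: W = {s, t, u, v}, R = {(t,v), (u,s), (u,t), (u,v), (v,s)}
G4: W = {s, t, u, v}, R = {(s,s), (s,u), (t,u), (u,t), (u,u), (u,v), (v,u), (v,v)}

G4

The schema corresponds to a generalized confluence (Geach) condition: ∀x ∃w (xR²w ∧ x = w).
G1: fails — at u but no t with uR²t and u=t.
G2: fails — at v but no t with vR²t and v=t.
G3: fails — at s but no w with sR²w and s=w.
G4: satisfies the condition.
Valid on: G4.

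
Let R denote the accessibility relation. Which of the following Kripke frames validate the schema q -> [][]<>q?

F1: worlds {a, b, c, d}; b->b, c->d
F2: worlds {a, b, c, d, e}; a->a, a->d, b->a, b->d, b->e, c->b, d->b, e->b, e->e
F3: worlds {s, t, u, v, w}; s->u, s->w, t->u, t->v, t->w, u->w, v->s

F1

This is the axiom for a generalized confluence (Geach) condition; its first-order frame correspondent is forall x forall z (x R^2 z -> exists w (x = w & zRw)).
F1: condition met.
F2: fails — aR²d but no w with a=w and dRw.
F3: fails — sR²w but no w* with s=w* and wRw*.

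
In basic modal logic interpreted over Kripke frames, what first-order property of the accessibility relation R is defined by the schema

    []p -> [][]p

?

Transitivity

Suppose □p→□□p is valid. Take Rxy, Ryz and set V(p)={w : Rxw}. Then □p at x, so □□p at x, so □p at y, so p at z, i.e. Rxz.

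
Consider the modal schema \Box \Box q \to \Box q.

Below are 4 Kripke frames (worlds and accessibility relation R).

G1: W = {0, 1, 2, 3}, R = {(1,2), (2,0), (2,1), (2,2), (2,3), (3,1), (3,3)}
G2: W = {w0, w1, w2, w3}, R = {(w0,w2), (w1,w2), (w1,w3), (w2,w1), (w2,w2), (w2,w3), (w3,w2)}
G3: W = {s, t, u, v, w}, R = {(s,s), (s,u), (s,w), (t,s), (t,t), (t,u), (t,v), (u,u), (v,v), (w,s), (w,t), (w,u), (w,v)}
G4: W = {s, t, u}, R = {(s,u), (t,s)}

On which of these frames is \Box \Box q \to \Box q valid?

Frame correspondent (Sahlqvist): \forall x \forall y (Rxy \to \exists z (Rxz \wedge Rzy)) — i.e. density.
G1: ✓.
G2: ✓.
G3: ✓.
G4: fails — Rsu but no z with Rsz and Rzu.

G1, G2, G3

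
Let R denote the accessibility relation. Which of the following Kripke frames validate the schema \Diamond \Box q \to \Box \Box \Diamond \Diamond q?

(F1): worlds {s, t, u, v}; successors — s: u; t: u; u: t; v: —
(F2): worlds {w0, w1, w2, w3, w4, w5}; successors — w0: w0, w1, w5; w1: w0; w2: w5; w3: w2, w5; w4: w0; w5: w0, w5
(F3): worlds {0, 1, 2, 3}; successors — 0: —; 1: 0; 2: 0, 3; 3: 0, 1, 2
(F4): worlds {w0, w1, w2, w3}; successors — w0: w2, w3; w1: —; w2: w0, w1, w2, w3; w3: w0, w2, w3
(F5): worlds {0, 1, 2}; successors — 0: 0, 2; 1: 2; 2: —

(F1), (F2)

Frame correspondent (Sahlqvist): \forall x \forall y \forall z ((xRy \wedge x R^2 z) \to \exists w (yRw \wedge z R^2 w)) — i.e. a generalized confluence (Geach) condition.
(F1): condition met.
(F2): condition met.
(F3): fails — 2R0, 2R²0 but no w with 0Rw and 0R²w.
(F4): fails — w0Rw2, w0R²w1 but no w with w2Rw and w1R²w.
(F5): fails — 0R0, 0R²2 but no w with 0Rw and 2R²w.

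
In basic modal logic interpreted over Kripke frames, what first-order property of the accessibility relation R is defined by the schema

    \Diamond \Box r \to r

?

Symmetry

Equivalently (dual form): r → □◇r.
Suppose r→□◇r is valid. Take Rxy and set V(r)={x}. Then r at x, so □◇r at x, so ◇r at y, so some z with Ryz has r; z=x, i.e. Ryx.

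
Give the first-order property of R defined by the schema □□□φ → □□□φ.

This is a Sahlqvist (Geach-type) schema ◇^0□^3φ → □^3◇^0φ.
First-order correspondent: ∀x ∀z (xR³z → ∃w (xR³w ∧ z = w)).

∀x ∀z (xR³z → ∃w (xR³w ∧ z = w))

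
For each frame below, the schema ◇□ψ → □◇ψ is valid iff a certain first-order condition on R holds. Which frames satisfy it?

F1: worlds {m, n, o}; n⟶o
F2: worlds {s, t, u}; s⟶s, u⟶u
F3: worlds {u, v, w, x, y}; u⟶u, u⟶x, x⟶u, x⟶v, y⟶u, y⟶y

F2

The schema corresponds to convergence: ∀x ∀y ∀z (Rxy ∧ Rxz → ∃w (Ryw ∧ Rzw)).
F1: fails — Rno and Rno but o and o have no common successor.
F2: holds.
F3: fails — Rxu and Rxv but u and v have no common successor.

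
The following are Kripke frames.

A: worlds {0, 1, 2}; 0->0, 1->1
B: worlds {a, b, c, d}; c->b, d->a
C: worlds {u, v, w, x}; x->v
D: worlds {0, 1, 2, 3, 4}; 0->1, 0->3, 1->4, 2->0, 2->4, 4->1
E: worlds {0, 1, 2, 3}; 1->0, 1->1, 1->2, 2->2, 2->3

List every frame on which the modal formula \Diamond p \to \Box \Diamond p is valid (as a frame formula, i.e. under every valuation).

This is the axiom for the Euclidean property; its first-order frame correspondent is \forall x \forall y \forall z (Rxy \wedge Rxz \to Ryz).
A: ✓.
B: fails — Rcb and Rcb but not Rbb.
C: fails — Rxv and Rxv but not Rvv.
D: fails — R01 and R01 but not R11.
E: fails — R10 and R10 but not R00.
Valid on: A.

A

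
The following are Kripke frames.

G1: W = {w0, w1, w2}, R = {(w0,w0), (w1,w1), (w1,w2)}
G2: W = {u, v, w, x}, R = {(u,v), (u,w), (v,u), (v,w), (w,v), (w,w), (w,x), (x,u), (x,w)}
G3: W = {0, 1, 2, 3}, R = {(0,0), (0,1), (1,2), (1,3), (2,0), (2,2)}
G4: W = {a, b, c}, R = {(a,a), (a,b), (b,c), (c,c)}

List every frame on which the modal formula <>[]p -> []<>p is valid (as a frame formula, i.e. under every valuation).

G2

Frame correspondent (Sahlqvist): forall x forall y forall z (Rxy & Rxz -> exists w (Ryw & Rzw)) — i.e. convergence.
G1: fails — Rw1w2 and Rw1w2 but w2 and w2 have no common successor.
G2: condition met.
G3: fails — R00 and R01 but 0 and 1 have no common successor.
G4: fails — Raa and Rab but a and b have no common successor.
Valid on: G2.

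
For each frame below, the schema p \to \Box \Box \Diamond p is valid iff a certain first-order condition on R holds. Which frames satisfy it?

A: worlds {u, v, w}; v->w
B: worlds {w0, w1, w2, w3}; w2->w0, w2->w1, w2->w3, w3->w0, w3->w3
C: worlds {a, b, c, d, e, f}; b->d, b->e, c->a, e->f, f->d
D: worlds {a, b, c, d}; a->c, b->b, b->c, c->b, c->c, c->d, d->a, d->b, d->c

A

The schema corresponds to a generalized confluence (Geach) condition: \forall x \forall z (x R^2 z \to \exists w (x = w \wedge zRw)).
A: ✓.
B: fails — w2R²w0 but no w with w2=w and w0Rw.
C: fails — bR²f but no w with b=w and fRw.
D: fails — aR²b but no w with a=w and bRw.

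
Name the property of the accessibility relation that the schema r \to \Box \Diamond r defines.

This is the B axiom.
Its frame correspondent is symmetry — \forall x \forall y (Rxy \to Ryx).

symmetry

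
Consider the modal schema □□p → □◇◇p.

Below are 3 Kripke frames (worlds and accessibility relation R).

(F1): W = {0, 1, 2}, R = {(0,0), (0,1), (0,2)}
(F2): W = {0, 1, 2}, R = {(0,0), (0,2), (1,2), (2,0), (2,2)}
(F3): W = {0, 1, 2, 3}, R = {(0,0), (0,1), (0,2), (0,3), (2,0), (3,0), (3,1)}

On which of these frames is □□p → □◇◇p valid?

This is the axiom for a generalized confluence (Geach) condition; its first-order frame correspondent is ∀x ∀z (xRz → ∃w (xR²w ∧ zR²w)).
(F1): fails — 0R1 but no w with 0R²w and 1R²w.
(F2): condition met.
(F3): fails — 0R1 but no w with 0R²w and 1R²w.

(F2)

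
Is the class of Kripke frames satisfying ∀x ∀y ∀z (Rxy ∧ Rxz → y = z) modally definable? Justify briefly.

This is a Sahlqvist condition; the CD axiom ◇q → □q defines it.
Suppose ◇q→□q is valid. Take Rxy, Rxz and set V(q)={y}. Then ◇q at x, so □q at x, so q at z, i.e. z=y.

Yes — defined by ◇q → □q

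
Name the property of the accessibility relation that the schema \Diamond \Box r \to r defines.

Equivalently (dual form): r → □◇r.
Suppose r→□◇r is valid. Take Rxy and set V(r)={x}. Then r at x, so □◇r at x, so ◇r at y, so some z with Ryz has r; z=x, i.e. Ryx.
Conversely, any frame satisfying \forall x \forall y (Rxy \to Ryx) validates the schema.
Frame condition: \forall x \forall y (Rxy \to Ryx).

symmetry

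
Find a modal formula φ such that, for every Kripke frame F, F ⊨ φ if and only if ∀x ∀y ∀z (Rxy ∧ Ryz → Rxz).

This is transitivity; the standard corresponding axiom is 4: □ψ → □□ψ.
Suppose □ψ→□□ψ is valid. Take Rxy, Ryz and set V(ψ)={w : Rxw}. Then □ψ at x, so □□ψ at x, so □ψ at y, so ψ at z, i.e. Rxz.

□ψ → □□ψ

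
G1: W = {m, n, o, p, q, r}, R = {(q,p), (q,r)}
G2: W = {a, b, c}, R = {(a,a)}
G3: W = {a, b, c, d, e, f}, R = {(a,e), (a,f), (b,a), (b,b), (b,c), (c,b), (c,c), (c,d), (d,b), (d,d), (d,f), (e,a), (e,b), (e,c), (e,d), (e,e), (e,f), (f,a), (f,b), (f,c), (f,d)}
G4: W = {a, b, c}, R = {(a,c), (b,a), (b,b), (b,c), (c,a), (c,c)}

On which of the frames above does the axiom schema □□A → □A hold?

Frame correspondent (Sahlqvist): ∀x ∀y (Rxy → ∃z (Rxz ∧ Rzy)) — i.e. density.
G1: fails — Rqr but no z with Rqz and Rzr.
G2: condition met.
G3: condition met.
G4: condition met.

G2, G3, G4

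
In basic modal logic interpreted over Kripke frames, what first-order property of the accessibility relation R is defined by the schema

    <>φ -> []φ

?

Partial functionality

Suppose ◇φ→□φ is valid. Take Rxy, Rxz and set V(φ)={y}. Then ◇φ at x, so □φ at x, so φ at z, i.e. z=y.
Conversely, on a frame with partial functionality the schema holds at every world under every valuation.
Frame condition: forall x forall y forall z (Rxy & Rxz -> y = z).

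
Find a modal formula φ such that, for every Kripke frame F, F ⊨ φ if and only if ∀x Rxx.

The condition is reflexivity. The T schema □r → r defines it.

□r → r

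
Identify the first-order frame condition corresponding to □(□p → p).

shift-reflexivity

Suppose □(□p→p) is valid. Take Rxy and set V(p)={w : Ryw}. Then at y, □p holds; since □(□p→p) at x, □p→p at y, so p at y, i.e. Ryy.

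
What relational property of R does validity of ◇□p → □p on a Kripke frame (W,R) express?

The Euclidean property

Equivalently (dual form): ◇p → □◇p.
Suppose ◇p→□◇p is valid. Take Rxy, Rxz and set V(p)={y}. Then ◇p at x, so □◇p at x, so ◇p at z, so some w with Rzw has p; w=y, i.e. Rzy. By symmetry of the argument, Ryz.
Conversely, any frame satisfying ∀x ∀y ∀z (Rxy ∧ Rxz → Ryz) validates the schema.
So the correspondent is the Euclidean property.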